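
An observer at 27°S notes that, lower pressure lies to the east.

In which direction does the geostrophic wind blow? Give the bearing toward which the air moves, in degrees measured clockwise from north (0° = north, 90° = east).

000°

The pressure-gradient force points toward the east (bearing 090°).
Geostrophic balance: in the Southern Hemisphere the Coriolis force deflects motion to the left, so the geostrophic wind blows 90° to the left of the pressure-gradient force (low pressure on the right).
Rotating 090° by 90° counterclockwise gives 000° — the wind blows toward the north.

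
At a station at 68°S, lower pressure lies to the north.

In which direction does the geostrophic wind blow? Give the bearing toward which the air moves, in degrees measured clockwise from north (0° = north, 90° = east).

The pressure-gradient force points toward the north (bearing 000°).
Geostrophic balance: in the Southern Hemisphere the Coriolis force deflects motion to the left, so the geostrophic wind blows 90° to the left of the pressure-gradient force (low pressure on the right).
Rotating 000° by 90° counterclockwise gives 270° — the wind blows toward the west.

270°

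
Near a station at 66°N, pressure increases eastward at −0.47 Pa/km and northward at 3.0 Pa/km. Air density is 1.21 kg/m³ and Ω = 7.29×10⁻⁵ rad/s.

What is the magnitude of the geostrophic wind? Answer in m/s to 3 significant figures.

18.8 m/s

Coriolis parameter at 66°N:
f = 2Ω sin φ = 2 × 7.29×10⁻⁵ × sin 66° = 1.33×10⁻⁴ s⁻¹
Component geostrophic relations (x east, y north):
u_g = −(1/(fρ)) ∂P/∂y,  v_g = (1/(fρ)) ∂P/∂x
u_g = −(3.0×10⁻³)/(1.33×10⁻⁴ × 1.21) = −18.6 m/s;  v_g = (−0.47×10⁻³)/(1.33×10⁻⁴ × 1.21) = −2.92 m/s
|V_g| = √(u_g² + v_g²) = 18.8 m/s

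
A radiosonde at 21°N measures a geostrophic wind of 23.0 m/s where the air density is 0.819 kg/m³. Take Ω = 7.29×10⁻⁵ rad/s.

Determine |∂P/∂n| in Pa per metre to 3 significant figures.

Coriolis parameter at 21°N:
f = 2Ω sin φ = 2 × 7.29×10⁻⁵ × sin 21° = 5.23×10⁻⁵ s⁻¹
Geostrophic balance rearranged: |∂P/∂n| = f ρ V_g
|∂P/∂n| = 5.23×10⁻⁵ × 0.819 × 23.0 = 9.84×10⁻⁴ Pa/m

9.84×10⁻⁴ Pa/m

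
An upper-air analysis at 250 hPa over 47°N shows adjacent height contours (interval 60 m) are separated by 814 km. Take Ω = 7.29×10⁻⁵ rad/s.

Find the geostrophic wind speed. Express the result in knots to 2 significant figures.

13 knots

Coriolis parameter at 47°N:
f = 2Ω sin φ = 2 × 7.29×10⁻⁵ × sin 47° = 1.07×10⁻⁴ s⁻¹
Height gradient: |∂Z/∂n| = 60 m / 814000 m = 7.37×10⁻⁵
On a pressure surface, geostrophic balance gives V_g = (g/f)|∂Z/∂n|:
V_g = 9.81 × 7.37×10⁻⁵ / 1.07×10⁻⁴ = 6.78 m/s
Converting: 6.78 m/s × 1.944 = 13 knots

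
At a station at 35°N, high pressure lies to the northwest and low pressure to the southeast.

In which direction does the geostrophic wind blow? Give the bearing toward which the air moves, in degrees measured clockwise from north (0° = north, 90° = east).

The pressure-gradient force points toward the southeast (bearing 135°).
Geostrophic balance: in the Northern Hemisphere the Coriolis force deflects motion to the right, so the geostrophic wind blows 90° to the right of the pressure-gradient force (low pressure on the left).
Rotating 135° by 90° clockwise gives 225° — the wind blows toward the southwest.

225°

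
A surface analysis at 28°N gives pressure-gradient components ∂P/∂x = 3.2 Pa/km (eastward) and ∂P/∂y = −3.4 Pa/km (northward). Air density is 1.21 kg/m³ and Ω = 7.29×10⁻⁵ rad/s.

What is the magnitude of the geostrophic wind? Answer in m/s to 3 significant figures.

Coriolis parameter at 28°N:
f = 2Ω sin φ = 2 × 7.29×10⁻⁵ × sin 28° = 6.84×10⁻⁵ s⁻¹
Component geostrophic relations (x east, y north):
u_g = −(1/(fρ)) ∂P/∂y,  v_g = (1/(fρ)) ∂P/∂x
u_g = −(−3.4×10⁻³)/(6.84×10⁻⁵ × 1.21) = 41.1 m/s;  v_g = (3.2×10⁻³)/(6.84×10⁻⁵ × 1.21) = 38.6 m/s
|V_g| = √(u_g² + v_g²) = 56.4 m/s

56.4 m/s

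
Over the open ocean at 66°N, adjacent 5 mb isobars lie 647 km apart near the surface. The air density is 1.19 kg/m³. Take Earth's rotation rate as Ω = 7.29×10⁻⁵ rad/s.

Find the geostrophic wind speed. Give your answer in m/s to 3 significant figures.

Coriolis parameter at 66°N:
f = 2Ω sin φ = 2 × 7.29×10⁻⁵ × sin 66° = 1.33×10⁻⁴ s⁻¹
Pressure gradient: |∂P/∂n| = 500 Pa / 647000 m = 7.73×10⁻⁴ Pa/m
Geostrophic balance (pressure-gradient force = Coriolis force):
V_g = (1/(fρ)) |∂P/∂n| = 7.73×10⁻⁴ / (1.33×10⁻⁴ × 1.19) = 4.88 m/s

4.88 m/s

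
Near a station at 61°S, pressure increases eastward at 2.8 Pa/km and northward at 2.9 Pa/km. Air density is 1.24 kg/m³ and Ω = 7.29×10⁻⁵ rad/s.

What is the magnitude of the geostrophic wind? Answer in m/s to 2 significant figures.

25 m/s

Coriolis parameter at 61°S:
f = 2Ω sin φ = 2 × 7.29×10⁻⁵ × sin 61° = 1.28×10⁻⁴ s⁻¹
In the Southern Hemisphere f is negative: f = −1.28×10⁻⁴ s⁻¹.
Component geostrophic relations (x east, y north):
u_g = −(1/(fρ)) ∂P/∂y,  v_g = (1/(fρ)) ∂P/∂x
u_g = −(2.9×10⁻³)/(−1.28×10⁻⁴ × 1.24) = 18.3 m/s;  v_g = (2.8×10⁻³)/(−1.28×10⁻⁴ × 1.24) = −17.7 m/s
|V_g| = √(u_g² + v_g²) = 25.5 m/s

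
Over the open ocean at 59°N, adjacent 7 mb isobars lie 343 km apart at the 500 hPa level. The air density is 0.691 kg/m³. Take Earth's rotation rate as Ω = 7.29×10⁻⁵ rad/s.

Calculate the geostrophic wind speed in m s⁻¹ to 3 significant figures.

Coriolis parameter at 59°N:
f = 2Ω sin φ = 2 × 7.29×10⁻⁵ × sin 59° = 1.25×10⁻⁴ s⁻¹
Pressure gradient: |∂P/∂n| = 700 Pa / 343000 m = 2.04×10⁻³ Pa/m
Geostrophic balance (pressure-gradient force = Coriolis force):
V_g = (1/(fρ)) |∂P/∂n| = 2.04×10⁻³ / (1.25×10⁻⁴ × 0.691) = 23.6 m/s

23.6 m s⁻¹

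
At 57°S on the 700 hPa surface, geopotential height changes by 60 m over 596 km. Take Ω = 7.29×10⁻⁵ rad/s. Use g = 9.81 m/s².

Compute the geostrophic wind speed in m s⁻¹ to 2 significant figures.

8.1 m s⁻¹

Coriolis parameter at 57°S:
f = 2Ω sin φ = 2 × 7.29×10⁻⁵ × sin 57° = 1.22×10⁻⁴ s⁻¹
Height gradient: |∂Z/∂n| = 60 m / 596000 m = 1.01×10⁻⁴
On a pressure surface, geostrophic balance gives V_g = (g/f)|∂Z/∂n|:
V_g = 9.81 × 1.01×10⁻⁴ / 1.22×10⁻⁴ = 8.08 m/s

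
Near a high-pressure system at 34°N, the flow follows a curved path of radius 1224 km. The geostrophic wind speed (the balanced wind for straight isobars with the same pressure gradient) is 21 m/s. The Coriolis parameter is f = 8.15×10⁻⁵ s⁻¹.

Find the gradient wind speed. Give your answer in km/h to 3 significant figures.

108 km/h

Around a high, pressure-gradient force acts outward with centrifugal, so Coriolis balances both:
fV = (1/ρ)|∂P/∂n| + V²/R  →  V² − fR·V + fR·V_g = 0
With fR = 8.15×10⁻⁵ × 1224×10³ m = 99.8 m/s:
V = [fR − √((fR)² − 4 fR V_g)]/2 = [99.8 − √(99.8² − 4×99.8×21)]/2 = 30.1 m/s
Supergeostrophic (V > V_g = 21 m/s), as expected around a high.
Converting: 30.1 m/s × 3.6 = 108 km/h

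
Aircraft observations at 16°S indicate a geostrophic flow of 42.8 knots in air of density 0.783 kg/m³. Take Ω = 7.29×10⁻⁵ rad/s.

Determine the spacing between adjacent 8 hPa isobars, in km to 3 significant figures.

Coriolis parameter at 16°S:
f = 2Ω sin φ = 2 × 7.29×10⁻⁵ × sin 16° = 4.02×10⁻⁵ s⁻¹
Wind speed in SI: 42.8 knots = 22.0 m/s
Geostrophic balance rearranged: |∂P/∂n| = f ρ V_g
|∂P/∂n| = 4.02×10⁻⁵ × 0.783 × 22.0 = 6.93×10⁻⁴ Pa/m
Isobar spacing: Δn = ΔP/|∂P/∂n| = 800 Pa / 6.93×10⁻⁴ Pa/m = 1154651 m ≈ 1150 km

1150 km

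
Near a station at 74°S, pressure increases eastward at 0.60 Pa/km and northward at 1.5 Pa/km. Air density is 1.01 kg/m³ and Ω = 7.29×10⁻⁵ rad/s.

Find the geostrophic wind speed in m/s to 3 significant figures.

11.4 m/s

Coriolis parameter at 74°S:
f = 2Ω sin φ = 2 × 7.29×10⁻⁵ × sin 74° = 1.40×10⁻⁴ s⁻¹
In the Southern Hemisphere f is negative: f = −1.40×10⁻⁴ s⁻¹.
Component geostrophic relations (x east, y north):
u_g = −(1/(fρ)) ∂P/∂y,  v_g = (1/(fρ)) ∂P/∂x
u_g = −(1.5×10⁻³)/(−1.40×10⁻⁴ × 1.01) = 10.6 m/s;  v_g = (0.60×10⁻³)/(−1.40×10⁻⁴ × 1.01) = −4.24 m/s
|V_g| = √(u_g² + v_g²) = 11.4 m/s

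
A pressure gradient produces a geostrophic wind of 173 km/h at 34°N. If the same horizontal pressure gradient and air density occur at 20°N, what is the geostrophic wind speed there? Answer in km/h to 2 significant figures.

280 km/h

With the same pressure gradient and density, V_g ∝ 1/f ∝ 1/sin φ.
V₂ = V₁ · sin φ₁ / sin φ₂ = 173 × sin 34° / sin 20°
V₂ = 173 × 0.5592/0.3420 = 280 km/h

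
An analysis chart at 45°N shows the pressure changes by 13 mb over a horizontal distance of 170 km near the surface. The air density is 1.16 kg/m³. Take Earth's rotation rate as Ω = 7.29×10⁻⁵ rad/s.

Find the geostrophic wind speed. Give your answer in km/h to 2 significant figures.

230 km/h

Coriolis parameter at 45°N:
f = 2Ω sin φ = 2 × 7.29×10⁻⁵ × sin 45° = 1.03×10⁻⁴ s⁻¹
Pressure gradient: |∂P/∂n| = 1300 Pa / 170000 m = 7.65×10⁻³ Pa/m
Geostrophic balance (pressure-gradient force = Coriolis force):
V_g = (1/(fρ)) |∂P/∂n| = 7.65×10⁻³ / (1.03×10⁻⁴ × 1.16) = 63.9 m/s
Converting: 63.9 m/s × 3.6 = 230 km/h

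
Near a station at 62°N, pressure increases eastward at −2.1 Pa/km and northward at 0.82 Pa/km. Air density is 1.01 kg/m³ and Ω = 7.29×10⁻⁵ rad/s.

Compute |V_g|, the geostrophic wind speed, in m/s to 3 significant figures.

Coriolis parameter at 62°N:
f = 2Ω sin φ = 2 × 7.29×10⁻⁵ × sin 62° = 1.29×10⁻⁴ s⁻¹
Component geostrophic relations (x east, y north):
u_g = −(1/(fρ)) ∂P/∂y,  v_g = (1/(fρ)) ∂P/∂x
u_g = −(0.82×10⁻³)/(1.29×10⁻⁴ × 1.01) = −6.31 m/s;  v_g = (−2.1×10⁻³)/(1.29×10⁻⁴ × 1.01) = −16.2 m/s
|V_g| = √(u_g² + v_g²) = 17.3 m/s

17.3 m/s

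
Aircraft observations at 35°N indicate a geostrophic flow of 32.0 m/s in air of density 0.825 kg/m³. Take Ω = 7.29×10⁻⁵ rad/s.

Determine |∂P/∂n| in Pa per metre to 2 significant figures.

2.2×10⁻³ Pa/m

Coriolis parameter at 35°N:
f = 2Ω sin φ = 2 × 7.29×10⁻⁵ × sin 35° = 8.36×10⁻⁵ s⁻¹
Geostrophic balance rearranged: |∂P/∂n| = f ρ V_g
|∂P/∂n| = 8.36×10⁻⁵ × 0.825 × 32.0 = 2.21×10⁻³ Pa/m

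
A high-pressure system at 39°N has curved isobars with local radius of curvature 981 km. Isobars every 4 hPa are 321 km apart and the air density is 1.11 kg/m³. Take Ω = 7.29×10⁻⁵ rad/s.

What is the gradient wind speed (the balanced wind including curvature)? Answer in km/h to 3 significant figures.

52.6 km/h

Coriolis parameter at 39°N:
f = 2Ω sin φ = 2 × 7.29×10⁻⁵ × sin 39° = 9.18×10⁻⁵ s⁻¹
Pressure gradient: |∂P/∂n| = 400 Pa / 321000 m = 1.25×10⁻³ Pa/m
Geostrophic speed: V_g = |∂P/∂n|/(fρ) = 1.25×10⁻³/(9.18×10⁻⁵ × 1.11) = 12.2 m/s
Around a high, pressure-gradient force acts outward with centrifugal, so Coriolis balances both:
fV = (1/ρ)|∂P/∂n| + V²/R  →  V² − fR·V + fR·V_g = 0
With fR = 9.18×10⁻⁵ × 981×10³ m = 90.0 m/s:
V = [fR − √((fR)² − 4 fR V_g)]/2 = [90.0 − √(90.0² − 4×90.0×12.2)]/2 = 14.6 m/s
Supergeostrophic (V > V_g = 12.2 m/s), as expected around a high.
Converting: 14.6 m/s × 3.6 = 52.6 km/h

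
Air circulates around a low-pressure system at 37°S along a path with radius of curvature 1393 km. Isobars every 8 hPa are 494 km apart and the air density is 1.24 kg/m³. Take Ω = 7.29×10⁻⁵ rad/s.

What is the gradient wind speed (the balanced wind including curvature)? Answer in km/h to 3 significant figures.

Coriolis parameter at 37°S:
f = 2Ω sin φ = 2 × 7.29×10⁻⁵ × sin 37° = 8.77×10⁻⁵ s⁻¹
Pressure gradient: |∂P/∂n| = 800 Pa / 494000 m = 1.62×10⁻³ Pa/m
Geostrophic speed: V_g = |∂P/∂n|/(fρ) = 1.62×10⁻³/(8.77×10⁻⁵ × 1.24) = 14.9 m/s
Around a low, centrifugal force acts outward with Coriolis, so pressure-gradient force balances both:
(1/ρ)|∂P/∂n| = fV + V²/R  →  V² + fR·V − fR·V_g = 0
With fR = 8.77×10⁻⁵ × 1393×10³ m = 122 m/s:
V = [−fR + √((fR)² + 4 fR V_g)]/2 = [−122 + √(122² + 4×122×14.9)]/2 = 13.4 m/s
Subgeostrophic (V < V_g = 14.9 m/s), as expected around a low.
Converting: 13.4 m/s × 3.6 = 48.3 km/h

48.3 km/h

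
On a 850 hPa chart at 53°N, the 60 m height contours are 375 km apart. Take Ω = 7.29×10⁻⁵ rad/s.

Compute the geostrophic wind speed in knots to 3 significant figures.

Coriolis parameter at 53°N:
f = 2Ω sin φ = 2 × 7.29×10⁻⁵ × sin 53° = 1.16×10⁻⁴ s⁻¹
Height gradient: |∂Z/∂n| = 60 m / 375000 m = 1.60×10⁻⁴
On a pressure surface, geostrophic balance gives V_g = (g/f)|∂Z/∂n|:
V_g = 9.81 × 1.60×10⁻⁴ / 1.16×10⁻⁴ = 13.5 m/s
Converting: 13.5 m/s × 1.944 = 26.2 knots

26.2 knots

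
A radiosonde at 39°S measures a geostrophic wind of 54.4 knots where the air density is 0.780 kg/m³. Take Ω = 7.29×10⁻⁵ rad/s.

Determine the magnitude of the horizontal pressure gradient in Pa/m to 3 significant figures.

2.00×10⁻³ Pa/m

Coriolis parameter at 39°S:
f = 2Ω sin φ = 2 × 7.29×10⁻⁵ × sin 39° = 9.18×10⁻⁵ s⁻¹
Wind speed in SI: 54.4 knots = 28.0 m/s
Geostrophic balance rearranged: |∂P/∂n| = f ρ V_g
|∂P/∂n| = 9.18×10⁻⁵ × 0.780 × 28.0 = 2.00×10⁻³ Pa/m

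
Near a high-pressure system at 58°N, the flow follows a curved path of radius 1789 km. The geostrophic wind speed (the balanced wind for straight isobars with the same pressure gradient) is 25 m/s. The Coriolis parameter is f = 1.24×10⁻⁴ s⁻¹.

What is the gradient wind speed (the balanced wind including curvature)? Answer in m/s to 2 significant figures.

Around a high, pressure-gradient force acts outward with centrifugal, so Coriolis balances both:
fV = (1/ρ)|∂P/∂n| + V²/R  →  V² − fR·V + fR·V_g = 0
With fR = 1.24×10⁻⁴ × 1789×10³ m = 222 m/s:
V = [fR − √((fR)² − 4 fR V_g)]/2 = [222 − √(222² − 4×222×25)]/2 = 28.7 m/s
Supergeostrophic (V > V_g = 25 m/s), as expected around a high.

29 m/s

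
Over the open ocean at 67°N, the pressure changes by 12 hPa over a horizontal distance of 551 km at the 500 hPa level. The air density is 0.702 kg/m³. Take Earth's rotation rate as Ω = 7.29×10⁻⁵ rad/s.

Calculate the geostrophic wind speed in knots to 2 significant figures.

Coriolis parameter at 67°N:
f = 2Ω sin φ = 2 × 7.29×10⁻⁵ × sin 67° = 1.34×10⁻⁴ s⁻¹
Pressure gradient: |∂P/∂n| = 1200 Pa / 551000 m = 2.18×10⁻³ Pa/m
Geostrophic balance (pressure-gradient force = Coriolis force):
V_g = (1/(fρ)) |∂P/∂n| = 2.18×10⁻³ / (1.34×10⁻⁴ × 0.702) = 23.1 m/s
Converting: 23.1 m/s × 1.944 = 45 knots

45 knots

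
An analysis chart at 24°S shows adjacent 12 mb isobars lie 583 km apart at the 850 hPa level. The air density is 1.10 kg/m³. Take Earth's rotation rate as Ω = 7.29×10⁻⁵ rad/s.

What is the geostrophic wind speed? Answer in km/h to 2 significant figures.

110 km/h

Coriolis parameter at 24°S:
f = 2Ω sin φ = 2 × 7.29×10⁻⁵ × sin 24° = 5.93×10⁻⁵ s⁻¹
Pressure gradient: |∂P/∂n| = 1200 Pa / 583000 m = 2.06×10⁻³ Pa/m
Geostrophic balance (pressure-gradient force = Coriolis force):
V_g = (1/(fρ)) |∂P/∂n| = 2.06×10⁻³ / (5.93×10⁻⁵ × 1.10) = 31.6 m/s
Converting: 31.6 m/s × 3.6 = 110 km/h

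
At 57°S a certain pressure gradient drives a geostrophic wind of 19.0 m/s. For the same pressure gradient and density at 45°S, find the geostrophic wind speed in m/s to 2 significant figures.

With the same pressure gradient and density, V_g ∝ 1/f ∝ 1/sin φ.
V₂ = V₁ · sin φ₁ / sin φ₂ = 19.0 × sin 57° / sin 45°
V₂ = 19.0 × 0.8387/0.7071 = 23 m/s

23 m/s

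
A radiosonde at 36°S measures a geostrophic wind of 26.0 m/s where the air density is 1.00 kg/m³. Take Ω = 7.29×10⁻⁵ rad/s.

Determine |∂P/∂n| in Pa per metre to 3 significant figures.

Coriolis parameter at 36°S:
f = 2Ω sin φ = 2 × 7.29×10⁻⁵ × sin 36° = 8.57×10⁻⁵ s⁻¹
Geostrophic balance rearranged: |∂P/∂n| = f ρ V_g
|∂P/∂n| = 8.57×10⁻⁵ × 1.00 × 26.0 = 2.23×10⁻³ Pa/m

2.23×10⁻³ Pa/m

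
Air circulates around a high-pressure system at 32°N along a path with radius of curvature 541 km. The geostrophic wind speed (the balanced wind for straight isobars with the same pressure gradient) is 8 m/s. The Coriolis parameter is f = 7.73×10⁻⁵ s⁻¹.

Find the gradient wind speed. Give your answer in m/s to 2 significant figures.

Around a high, pressure-gradient force acts outward with centrifugal, so Coriolis balances both:
fV = (1/ρ)|∂P/∂n| + V²/R  →  V² − fR·V + fR·V_g = 0
With fR = 7.73×10⁻⁵ × 541×10³ m = 41.8 m/s:
V = [fR − √((fR)² − 4 fR V_g)]/2 = [41.8 − √(41.8² − 4×41.8×8)]/2 = 10.8 m/s
Supergeostrophic (V > V_g = 8 m/s), as expected around a high.

11 m/s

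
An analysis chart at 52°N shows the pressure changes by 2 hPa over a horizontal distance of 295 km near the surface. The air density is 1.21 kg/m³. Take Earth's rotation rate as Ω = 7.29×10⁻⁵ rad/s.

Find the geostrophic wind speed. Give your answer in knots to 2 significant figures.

9.5 knots

Coriolis parameter at 52°N:
f = 2Ω sin φ = 2 × 7.29×10⁻⁵ × sin 52° = 1.15×10⁻⁴ s⁻¹
Pressure gradient: |∂P/∂n| = 200 Pa / 295000 m = 6.78×10⁻⁴ Pa/m
Geostrophic balance (pressure-gradient force = Coriolis force):
V_g = (1/(fρ)) |∂P/∂n| = 6.78×10⁻⁴ / (1.15×10⁻⁴ × 1.21) = 4.88 m/s
Converting: 4.88 m/s × 1.944 = 9.5 knots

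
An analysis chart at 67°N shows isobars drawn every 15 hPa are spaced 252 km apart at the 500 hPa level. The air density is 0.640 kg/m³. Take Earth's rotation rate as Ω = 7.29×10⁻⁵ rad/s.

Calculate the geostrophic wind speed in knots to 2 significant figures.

130 knots

Coriolis parameter at 67°N:
f = 2Ω sin φ = 2 × 7.29×10⁻⁵ × sin 67° = 1.34×10⁻⁴ s⁻¹
Pressure gradient: |∂P/∂n| = 1500 Pa / 252000 m = 5.95×10⁻³ Pa/m
Geostrophic balance (pressure-gradient force = Coriolis force):
V_g = (1/(fρ)) |∂P/∂n| = 5.95×10⁻³ / (1.34×10⁻⁴ × 0.640) = 69.3 m/s
Converting: 69.3 m/s × 1.944 = 130 knots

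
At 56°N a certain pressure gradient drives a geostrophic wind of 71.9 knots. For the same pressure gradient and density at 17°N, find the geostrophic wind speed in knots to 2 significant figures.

With the same pressure gradient and density, V_g ∝ 1/f ∝ 1/sin φ.
V₂ = V₁ · sin φ₁ / sin φ₂ = 71.9 × sin 56° / sin 17°
V₂ = 71.9 × 0.8290/0.2924 = 200 knots

200 knots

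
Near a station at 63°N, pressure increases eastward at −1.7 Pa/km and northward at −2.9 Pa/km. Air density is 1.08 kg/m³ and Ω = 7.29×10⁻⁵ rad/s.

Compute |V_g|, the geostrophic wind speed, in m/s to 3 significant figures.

Coriolis parameter at 63°N:
f = 2Ω sin φ = 2 × 7.29×10⁻⁵ × sin 63° = 1.30×10⁻⁴ s⁻¹
Component geostrophic relations (x east, y north):
u_g = −(1/(fρ)) ∂P/∂y,  v_g = (1/(fρ)) ∂P/∂x
u_g = −(−2.9×10⁻³)/(1.30×10⁻⁴ × 1.08) = 20.7 m/s;  v_g = (−1.7×10⁻³)/(1.30×10⁻⁴ × 1.08) = −12.1 m/s
|V_g| = √(u_g² + v_g²) = 24.0 m/s

24.0 m/s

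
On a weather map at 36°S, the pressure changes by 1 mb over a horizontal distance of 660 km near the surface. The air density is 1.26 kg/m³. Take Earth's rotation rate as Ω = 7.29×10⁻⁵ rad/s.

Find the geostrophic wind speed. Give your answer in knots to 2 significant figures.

Coriolis parameter at 36°S:
f = 2Ω sin φ = 2 × 7.29×10⁻⁵ × sin 36° = 8.57×10⁻⁵ s⁻¹
Pressure gradient: |∂P/∂n| = 100 Pa / 660000 m = 1.52×10⁻⁴ Pa/m
Geostrophic balance (pressure-gradient force = Coriolis force):
V_g = (1/(fρ)) |∂P/∂n| = 1.52×10⁻⁴ / (8.57×10⁻⁵ × 1.26) = 1.40 m/s
Converting: 1.40 m/s × 1.944 = 2.7 knots

2.7 knots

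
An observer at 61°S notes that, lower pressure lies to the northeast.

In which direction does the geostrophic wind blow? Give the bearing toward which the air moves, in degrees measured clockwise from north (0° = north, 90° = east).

The pressure-gradient force points toward the northeast (bearing 045°).
Geostrophic balance: in the Southern Hemisphere the Coriolis force deflects motion to the left, so the geostrophic wind blows 90° to the left of the pressure-gradient force (low pressure on the right).
Rotating 045° by 90° counterclockwise gives 315° — the wind blows toward the northwest.

315°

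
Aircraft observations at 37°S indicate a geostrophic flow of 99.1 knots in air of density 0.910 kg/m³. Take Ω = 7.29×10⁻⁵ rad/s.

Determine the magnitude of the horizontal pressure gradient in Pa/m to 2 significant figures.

4.1×10⁻³ Pa/m

Coriolis parameter at 37°S:
f = 2Ω sin φ = 2 × 7.29×10⁻⁵ × sin 37° = 8.77×10⁻⁵ s⁻¹
Wind speed in SI: 99.1 knots = 51.0 m/s
Geostrophic balance rearranged: |∂P/∂n| = f ρ V_g
|∂P/∂n| = 8.77×10⁻⁵ × 0.910 × 51.0 = 4.07×10⁻³ Pa/m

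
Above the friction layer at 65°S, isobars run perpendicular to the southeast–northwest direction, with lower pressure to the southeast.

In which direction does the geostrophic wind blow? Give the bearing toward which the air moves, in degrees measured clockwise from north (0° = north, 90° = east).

The pressure-gradient force points toward the southeast (bearing 135°).
Geostrophic balance: in the Southern Hemisphere the Coriolis force deflects motion to the left, so the geostrophic wind blows 90° to the left of the pressure-gradient force (low pressure on the right).
Rotating 135° by 90° counterclockwise gives 045° — the wind blows toward the northeast.

045°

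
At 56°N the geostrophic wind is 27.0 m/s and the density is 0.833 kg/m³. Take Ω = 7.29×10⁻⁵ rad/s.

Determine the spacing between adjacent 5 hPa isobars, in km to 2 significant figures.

Coriolis parameter at 56°N:
f = 2Ω sin φ = 2 × 7.29×10⁻⁵ × sin 56° = 1.21×10⁻⁴ s⁻¹
Geostrophic balance rearranged: |∂P/∂n| = f ρ V_g
|∂P/∂n| = 1.21×10⁻⁴ × 0.833 × 27.0 = 2.72×10⁻³ Pa/m
Isobar spacing: Δn = ΔP/|∂P/∂n| = 500 Pa / 2.72×10⁻³ Pa/m = 183920 m ≈ 180 km

180 km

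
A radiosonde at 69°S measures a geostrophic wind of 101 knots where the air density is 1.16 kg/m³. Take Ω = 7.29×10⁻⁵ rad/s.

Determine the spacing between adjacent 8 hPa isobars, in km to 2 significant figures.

98 km

Coriolis parameter at 69°S:
f = 2Ω sin φ = 2 × 7.29×10⁻⁵ × sin 69° = 1.36×10⁻⁴ s⁻¹
Wind speed in SI: 101 knots = 52.0 m/s
Geostrophic balance rearranged: |∂P/∂n| = f ρ V_g
|∂P/∂n| = 1.36×10⁻⁴ × 1.16 × 52.0 = 8.20×10⁻³ Pa/m
Isobar spacing: Δn = ΔP/|∂P/∂n| = 800 Pa / 8.20×10⁻³ Pa/m = 97513 m ≈ 98 km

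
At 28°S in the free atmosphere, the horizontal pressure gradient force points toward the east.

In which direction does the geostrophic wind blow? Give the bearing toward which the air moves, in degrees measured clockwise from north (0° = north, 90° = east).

000°

The pressure-gradient force points toward the east (bearing 090°).
Geostrophic balance: in the Southern Hemisphere the Coriolis force deflects motion to the left, so the geostrophic wind blows 90° to the left of the pressure-gradient force (low pressure on the right).
Rotating 090° by 90° counterclockwise gives 000° — the wind blows toward the north.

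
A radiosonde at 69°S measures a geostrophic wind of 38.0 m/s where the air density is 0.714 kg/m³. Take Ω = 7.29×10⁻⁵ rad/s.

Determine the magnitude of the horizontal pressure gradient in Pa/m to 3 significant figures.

Coriolis parameter at 69°S:
f = 2Ω sin φ = 2 × 7.29×10⁻⁵ × sin 69° = 1.36×10⁻⁴ s⁻¹
Geostrophic balance rearranged: |∂P/∂n| = f ρ V_g
|∂P/∂n| = 1.36×10⁻⁴ × 0.714 × 38.0 = 3.69×10⁻³ Pa/m

3.69×10⁻³ Pa/m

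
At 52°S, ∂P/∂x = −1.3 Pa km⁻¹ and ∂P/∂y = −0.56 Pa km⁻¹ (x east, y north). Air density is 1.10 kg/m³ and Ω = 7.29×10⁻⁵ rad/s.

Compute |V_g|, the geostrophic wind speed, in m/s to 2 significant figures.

11 m/s

Coriolis parameter at 52°S:
f = 2Ω sin φ = 2 × 7.29×10⁻⁵ × sin 52° = 1.15×10⁻⁴ s⁻¹
In the Southern Hemisphere f is negative: f = −1.15×10⁻⁴ s⁻¹.
Component geostrophic relations (x east, y north):
u_g = −(1/(fρ)) ∂P/∂y,  v_g = (1/(fρ)) ∂P/∂x
u_g = −(−0.56×10⁻³)/(−1.15×10⁻⁴ × 1.10) = −4.43 m/s;  v_g = (−1.3×10⁻³)/(−1.15×10⁻⁴ × 1.10) = 10.3 m/s
|V_g| = √(u_g² + v_g²) = 11.2 m/s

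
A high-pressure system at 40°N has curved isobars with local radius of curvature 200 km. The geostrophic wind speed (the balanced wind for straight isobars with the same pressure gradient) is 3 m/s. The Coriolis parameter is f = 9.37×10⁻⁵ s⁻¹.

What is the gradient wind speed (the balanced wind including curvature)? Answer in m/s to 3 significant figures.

Around a high, pressure-gradient force acts outward with centrifugal, so Coriolis balances both:
fV = (1/ρ)|∂P/∂n| + V²/R  →  V² − fR·V + fR·V_g = 0
With fR = 9.37×10⁻⁵ × 200×10³ m = 18.7 m/s:
V = [fR − √((fR)² − 4 fR V_g)]/2 = [18.7 − √(18.7² − 4×18.7×3)]/2 = 3.75 m/s
Supergeostrophic (V > V_g = 3 m/s), as expected around a high.

3.75 m/s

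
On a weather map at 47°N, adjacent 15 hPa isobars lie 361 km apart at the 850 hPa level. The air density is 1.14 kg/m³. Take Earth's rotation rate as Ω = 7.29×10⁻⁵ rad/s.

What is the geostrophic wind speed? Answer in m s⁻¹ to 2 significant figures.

34 m s⁻¹

Coriolis parameter at 47°N:
f = 2Ω sin φ = 2 × 7.29×10⁻⁵ × sin 47° = 1.07×10⁻⁴ s⁻¹
Pressure gradient: |∂P/∂n| = 1500 Pa / 361000 m = 4.16×10⁻³ Pa/m
Geostrophic balance (pressure-gradient force = Coriolis force):
V_g = (1/(fρ)) |∂P/∂n| = 4.16×10⁻³ / (1.07×10⁻⁴ × 1.14) = 34.2 m/s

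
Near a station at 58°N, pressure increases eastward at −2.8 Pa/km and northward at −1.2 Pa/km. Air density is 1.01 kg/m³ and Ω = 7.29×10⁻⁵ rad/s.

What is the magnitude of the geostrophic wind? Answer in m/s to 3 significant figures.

24.4 m/s

Coriolis parameter at 58°N:
f = 2Ω sin φ = 2 × 7.29×10⁻⁵ × sin 58° = 1.24×10⁻⁴ s⁻¹
Component geostrophic relations (x east, y north):
u_g = −(1/(fρ)) ∂P/∂y,  v_g = (1/(fρ)) ∂P/∂x
u_g = −(−1.2×10⁻³)/(1.24×10⁻⁴ × 1.01) = 9.61 m/s;  v_g = (−2.8×10⁻³)/(1.24×10⁻⁴ × 1.01) = −22.4 m/s
|V_g| = √(u_g² + v_g²) = 24.4 m/s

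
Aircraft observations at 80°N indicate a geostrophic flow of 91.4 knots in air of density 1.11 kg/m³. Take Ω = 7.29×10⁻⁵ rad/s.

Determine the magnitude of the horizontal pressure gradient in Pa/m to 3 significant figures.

Coriolis parameter at 80°N:
f = 2Ω sin φ = 2 × 7.29×10⁻⁵ × sin 80° = 1.44×10⁻⁴ s⁻¹
Wind speed in SI: 91.4 knots = 47.0 m/s
Geostrophic balance rearranged: |∂P/∂n| = f ρ V_g
|∂P/∂n| = 1.44×10⁻⁴ × 1.11 × 47.0 = 7.49×10⁻³ Pa/m

7.49×10⁻³ Pa/m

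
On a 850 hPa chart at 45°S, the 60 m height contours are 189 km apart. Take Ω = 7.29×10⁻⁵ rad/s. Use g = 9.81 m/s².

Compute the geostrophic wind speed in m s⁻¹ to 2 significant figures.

30 m s⁻¹

Coriolis parameter at 45°S:
f = 2Ω sin φ = 2 × 7.29×10⁻⁵ × sin 45° = 1.03×10⁻⁴ s⁻¹
Height gradient: |∂Z/∂n| = 60 m / 189000 m = 3.17×10⁻⁴
On a pressure surface, geostrophic balance gives V_g = (g/f)|∂Z/∂n|:
V_g = 9.81 × 3.17×10⁻⁴ / 1.03×10⁻⁴ = 30.2 m/s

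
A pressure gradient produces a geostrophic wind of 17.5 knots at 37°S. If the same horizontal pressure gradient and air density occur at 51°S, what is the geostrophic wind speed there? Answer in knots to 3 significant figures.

13.6 knots

With the same pressure gradient and density, V_g ∝ 1/f ∝ 1/sin φ.
V₂ = V₁ · sin φ₁ / sin φ₂ = 17.5 × sin 37° / sin 51°
V₂ = 17.5 × 0.6018/0.7771 = 13.6 knots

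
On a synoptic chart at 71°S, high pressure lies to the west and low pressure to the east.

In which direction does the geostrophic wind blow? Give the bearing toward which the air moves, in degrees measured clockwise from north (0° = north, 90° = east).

000°

The pressure-gradient force points toward the east (bearing 090°).
Geostrophic balance: in the Southern Hemisphere the Coriolis force deflects motion to the left, so the geostrophic wind blows 90° to the left of the pressure-gradient force (low pressure on the right).
Rotating 090° by 90° counterclockwise gives 000° — the wind blows toward the north.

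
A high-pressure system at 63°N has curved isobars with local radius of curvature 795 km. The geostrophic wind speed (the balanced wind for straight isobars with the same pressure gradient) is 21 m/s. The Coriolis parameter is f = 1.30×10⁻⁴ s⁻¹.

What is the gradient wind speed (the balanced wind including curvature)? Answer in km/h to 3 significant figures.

Around a high, pressure-gradient force acts outward with centrifugal, so Coriolis balances both:
fV = (1/ρ)|∂P/∂n| + V²/R  →  V² − fR·V + fR·V_g = 0
With fR = 1.30×10⁻⁴ × 795×10³ m = 103 m/s:
V = [fR − √((fR)² − 4 fR V_g)]/2 = [103 − √(103² − 4×103×21)]/2 = 29.3 m/s
Supergeostrophic (V > V_g = 21 m/s), as expected around a high.
Converting: 29.3 m/s × 3.6 = 106 km/h

106 km/h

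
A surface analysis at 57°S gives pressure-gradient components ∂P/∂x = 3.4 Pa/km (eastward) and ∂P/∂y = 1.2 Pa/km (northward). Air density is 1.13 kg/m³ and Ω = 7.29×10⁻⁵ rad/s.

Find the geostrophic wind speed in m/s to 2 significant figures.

Coriolis parameter at 57°S:
f = 2Ω sin φ = 2 × 7.29×10⁻⁵ × sin 57° = 1.22×10⁻⁴ s⁻¹
In the Southern Hemisphere f is negative: f = −1.22×10⁻⁴ s⁻¹.
Component geostrophic relations (x east, y north):
u_g = −(1/(fρ)) ∂P/∂y,  v_g = (1/(fρ)) ∂P/∂x
u_g = −(1.2×10⁻³)/(−1.22×10⁻⁴ × 1.13) = 8.68 m/s;  v_g = (3.4×10⁻³)/(−1.22×10⁻⁴ × 1.13) = −24.6 m/s
|V_g| = √(u_g² + v_g²) = 26.1 m/s

26 m/s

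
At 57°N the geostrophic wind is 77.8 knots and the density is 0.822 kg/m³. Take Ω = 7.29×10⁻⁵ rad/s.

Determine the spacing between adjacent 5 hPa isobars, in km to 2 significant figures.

120 km

Coriolis parameter at 57°N:
f = 2Ω sin φ = 2 × 7.29×10⁻⁵ × sin 57° = 1.22×10⁻⁴ s⁻¹
Wind speed in SI: 77.8 knots = 40.0 m/s
Geostrophic balance rearranged: |∂P/∂n| = f ρ V_g
|∂P/∂n| = 1.22×10⁻⁴ × 0.822 × 40.0 = 4.02×10⁻³ Pa/m
Isobar spacing: Δn = ΔP/|∂P/∂n| = 500 Pa / 4.02×10⁻³ Pa/m = 124289 m ≈ 120 km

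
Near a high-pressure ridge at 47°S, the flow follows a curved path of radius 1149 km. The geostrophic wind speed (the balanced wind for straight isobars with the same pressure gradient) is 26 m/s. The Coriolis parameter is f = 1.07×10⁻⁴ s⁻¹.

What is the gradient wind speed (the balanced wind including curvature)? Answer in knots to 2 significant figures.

Around a high, pressure-gradient force acts outward with centrifugal, so Coriolis balances both:
fV = (1/ρ)|∂P/∂n| + V²/R  →  V² − fR·V + fR·V_g = 0
With fR = 1.07×10⁻⁴ × 1149×10³ m = 123 m/s:
V = [fR − √((fR)² − 4 fR V_g)]/2 = [123 − √(123² − 4×123×26)]/2 = 37.3 m/s
Supergeostrophic (V > V_g = 26 m/s), as expected around a high.
Converting: 37.3 m/s × 1.944 = 73 knots

73 knots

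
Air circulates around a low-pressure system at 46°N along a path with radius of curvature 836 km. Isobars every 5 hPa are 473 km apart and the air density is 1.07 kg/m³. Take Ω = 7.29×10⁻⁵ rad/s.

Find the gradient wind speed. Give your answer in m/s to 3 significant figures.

8.58 m/s

Coriolis parameter at 46°N:
f = 2Ω sin φ = 2 × 7.29×10⁻⁵ × sin 46° = 1.05×10⁻⁴ s⁻¹
Pressure gradient: |∂P/∂n| = 500 Pa / 473000 m = 1.06×10⁻³ Pa/m
Geostrophic speed: V_g = |∂P/∂n|/(fρ) = 1.06×10⁻³/(1.05×10⁻⁴ × 1.07) = 9.42 m/s
Around a low, centrifugal force acts outward with Coriolis, so pressure-gradient force balances both:
(1/ρ)|∂P/∂n| = fV + V²/R  →  V² + fR·V − fR·V_g = 0
With fR = 1.05×10⁻⁴ × 836×10³ m = 87.7 m/s:
V = [−fR + √((fR)² + 4 fR V_g)]/2 = [−87.7 + √(87.7² + 4×87.7×9.42)]/2 = 8.58 m/s
Subgeostrophic (V < V_g = 9.42 m/s), as expected around a low.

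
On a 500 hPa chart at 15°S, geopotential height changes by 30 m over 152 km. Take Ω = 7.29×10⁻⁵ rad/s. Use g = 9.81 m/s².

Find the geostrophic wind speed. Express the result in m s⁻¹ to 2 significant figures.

51 m s⁻¹

Coriolis parameter at 15°S:
f = 2Ω sin φ = 2 × 7.29×10⁻⁵ × sin 15° = 3.77×10⁻⁵ s⁻¹
Height gradient: |∂Z/∂n| = 30 m / 152000 m = 1.97×10⁻⁴
On a pressure surface, geostrophic balance gives V_g = (g/f)|∂Z/∂n|:
V_g = 9.81 × 1.97×10⁻⁴ / 3.77×10⁻⁵ = 51.3 m/s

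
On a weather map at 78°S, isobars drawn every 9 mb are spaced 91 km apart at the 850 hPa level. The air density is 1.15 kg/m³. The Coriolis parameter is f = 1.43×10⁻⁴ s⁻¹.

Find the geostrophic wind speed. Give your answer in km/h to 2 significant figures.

Pressure gradient: |∂P/∂n| = 900 Pa / 91000 m = 9.89×10⁻³ Pa/m
Geostrophic balance (pressure-gradient force = Coriolis force):
V_g = (1/(fρ)) |∂P/∂n| = 9.89×10⁻³ / (1.43×10⁻⁴ × 1.15) = 60.1 m/s
Converting: 60.1 m/s × 3.6 = 220 km/h

220 km/h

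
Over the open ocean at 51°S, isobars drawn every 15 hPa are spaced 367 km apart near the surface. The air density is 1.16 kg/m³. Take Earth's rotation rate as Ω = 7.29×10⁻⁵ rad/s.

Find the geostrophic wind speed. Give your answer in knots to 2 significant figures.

Coriolis parameter at 51°S:
f = 2Ω sin φ = 2 × 7.29×10⁻⁵ × sin 51° = 1.13×10⁻⁴ s⁻¹
Pressure gradient: |∂P/∂n| = 1500 Pa / 367000 m = 4.09×10⁻³ Pa/m
Geostrophic balance (pressure-gradient force = Coriolis force):
V_g = (1/(fρ)) |∂P/∂n| = 4.09×10⁻³ / (1.13×10⁻⁴ × 1.16) = 31.1 m/s
Converting: 31.1 m/s × 1.944 = 60 knots

60 knots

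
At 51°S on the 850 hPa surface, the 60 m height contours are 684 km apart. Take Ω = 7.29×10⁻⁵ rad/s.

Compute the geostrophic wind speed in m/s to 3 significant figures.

Coriolis parameter at 51°S:
f = 2Ω sin φ = 2 × 7.29×10⁻⁵ × sin 51° = 1.13×10⁻⁴ s⁻¹
Height gradient: |∂Z/∂n| = 60 m / 684000 m = 8.77×10⁻⁵
On a pressure surface, geostrophic balance gives V_g = (g/f)|∂Z/∂n|:
V_g = 9.81 × 8.77×10⁻⁵ / 1.13×10⁻⁴ = 7.59 m/s

7.59 m/s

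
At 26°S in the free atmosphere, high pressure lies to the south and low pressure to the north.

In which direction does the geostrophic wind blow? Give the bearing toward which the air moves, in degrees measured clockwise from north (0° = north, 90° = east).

The pressure-gradient force points toward the north (bearing 000°).
Geostrophic balance: in the Southern Hemisphere the Coriolis force deflects motion to the left, so the geostrophic wind blows 90° to the left of the pressure-gradient force (low pressure on the right).
Rotating 000° by 90° counterclockwise gives 270° — the wind blows toward the west.

270°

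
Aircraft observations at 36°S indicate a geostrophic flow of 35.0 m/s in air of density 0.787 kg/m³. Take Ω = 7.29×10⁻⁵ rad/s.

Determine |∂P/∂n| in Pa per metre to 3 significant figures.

2.36×10⁻³ Pa/m

Coriolis parameter at 36°S:
f = 2Ω sin φ = 2 × 7.29×10⁻⁵ × sin 36° = 8.57×10⁻⁵ s⁻¹
Geostrophic balance rearranged: |∂P/∂n| = f ρ V_g
|∂P/∂n| = 8.57×10⁻⁵ × 0.787 × 35.0 = 2.36×10⁻³ Pa/m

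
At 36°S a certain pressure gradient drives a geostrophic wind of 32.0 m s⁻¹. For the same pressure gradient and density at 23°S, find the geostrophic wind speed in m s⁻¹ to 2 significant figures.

48 m s⁻¹

With the same pressure gradient and density, V_g ∝ 1/f ∝ 1/sin φ.
V₂ = V₁ · sin φ₁ / sin φ₂ = 32.0 × sin 36° / sin 23°
V₂ = 32.0 × 0.5878/0.3907 = 48 m s⁻¹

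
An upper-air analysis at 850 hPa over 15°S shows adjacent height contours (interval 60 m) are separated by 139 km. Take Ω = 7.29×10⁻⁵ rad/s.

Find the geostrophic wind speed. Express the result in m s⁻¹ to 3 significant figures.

Coriolis parameter at 15°S:
f = 2Ω sin φ = 2 × 7.29×10⁻⁵ × sin 15° = 3.77×10⁻⁵ s⁻¹
Height gradient: |∂Z/∂n| = 60 m / 139000 m = 4.32×10⁻⁴
On a pressure surface, geostrophic balance gives V_g = (g/f)|∂Z/∂n|:
V_g = 9.81 × 4.32×10⁻⁴ / 3.77×10⁻⁵ = 112 m/s

112 m s⁻¹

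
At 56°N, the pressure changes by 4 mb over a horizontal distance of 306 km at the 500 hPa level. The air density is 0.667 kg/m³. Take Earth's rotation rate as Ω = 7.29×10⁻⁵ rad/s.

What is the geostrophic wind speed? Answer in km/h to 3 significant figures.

Coriolis parameter at 56°N:
f = 2Ω sin φ = 2 × 7.29×10⁻⁵ × sin 56° = 1.21×10⁻⁴ s⁻¹
Pressure gradient: |∂P/∂n| = 400 Pa / 306000 m = 1.31×10⁻³ Pa/m
Geostrophic balance (pressure-gradient force = Coriolis force):
V_g = (1/(fρ)) |∂P/∂n| = 1.31×10⁻³ / (1.21×10⁻⁴ × 0.667) = 16.2 m/s
Converting: 16.2 m/s × 3.6 = 58.4 km/h

58.4 km/h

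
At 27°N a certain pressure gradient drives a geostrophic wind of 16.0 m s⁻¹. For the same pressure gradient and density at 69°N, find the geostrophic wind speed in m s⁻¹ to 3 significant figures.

7.78 m s⁻¹

With the same pressure gradient and density, V_g ∝ 1/f ∝ 1/sin φ.
V₂ = V₁ · sin φ₁ / sin φ₂ = 16.0 × sin 27° / sin 69°
V₂ = 16.0 × 0.4540/0.9336 = 7.78 m s⁻¹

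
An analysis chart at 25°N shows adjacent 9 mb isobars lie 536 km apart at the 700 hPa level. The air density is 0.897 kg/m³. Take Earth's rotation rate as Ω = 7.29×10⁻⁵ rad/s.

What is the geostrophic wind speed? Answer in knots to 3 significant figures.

Coriolis parameter at 25°N:
f = 2Ω sin φ = 2 × 7.29×10⁻⁵ × sin 25° = 6.16×10⁻⁵ s⁻¹
Pressure gradient: |∂P/∂n| = 900 Pa / 536000 m = 1.68×10⁻³ Pa/m
Geostrophic balance (pressure-gradient force = Coriolis force):
V_g = (1/(fρ)) |∂P/∂n| = 1.68×10⁻³ / (6.16×10⁻⁵ × 0.897) = 30.4 m/s
Converting: 30.4 m/s × 1.944 = 59.1 knots

59.1 knots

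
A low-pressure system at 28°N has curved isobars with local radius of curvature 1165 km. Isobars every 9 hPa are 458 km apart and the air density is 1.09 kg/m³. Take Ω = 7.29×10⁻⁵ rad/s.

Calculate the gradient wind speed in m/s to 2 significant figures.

Coriolis parameter at 28°N:
f = 2Ω sin φ = 2 × 7.29×10⁻⁵ × sin 28° = 6.84×10⁻⁵ s⁻¹
Pressure gradient: |∂P/∂n| = 900 Pa / 458000 m = 1.97×10⁻³ Pa/m
Geostrophic speed: V_g = |∂P/∂n|/(fρ) = 1.97×10⁻³/(6.84×10⁻⁵ × 1.09) = 26.3 m/s
Around a low, centrifugal force acts outward with Coriolis, so pressure-gradient force balances both:
(1/ρ)|∂P/∂n| = fV + V²/R  →  V² + fR·V − fR·V_g = 0
With fR = 6.84×10⁻⁵ × 1165×10³ m = 79.7 m/s:
V = [−fR + √((fR)² + 4 fR V_g)]/2 = [−79.7 + √(79.7² + 4×79.7×26.3)]/2 = 20.9 m/s
Subgeostrophic (V < V_g = 26.3 m/s), as expected around a low.

21 m/s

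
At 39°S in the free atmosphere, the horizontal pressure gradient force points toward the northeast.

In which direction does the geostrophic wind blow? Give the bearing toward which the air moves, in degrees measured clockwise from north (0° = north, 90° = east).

315°

The pressure-gradient force points toward the northeast (bearing 045°).
Geostrophic balance: in the Southern Hemisphere the Coriolis force deflects motion to the left, so the geostrophic wind blows 90° to the left of the pressure-gradient force (low pressure on the right).
Rotating 045° by 90° counterclockwise gives 315° — the wind blows toward the northwest.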